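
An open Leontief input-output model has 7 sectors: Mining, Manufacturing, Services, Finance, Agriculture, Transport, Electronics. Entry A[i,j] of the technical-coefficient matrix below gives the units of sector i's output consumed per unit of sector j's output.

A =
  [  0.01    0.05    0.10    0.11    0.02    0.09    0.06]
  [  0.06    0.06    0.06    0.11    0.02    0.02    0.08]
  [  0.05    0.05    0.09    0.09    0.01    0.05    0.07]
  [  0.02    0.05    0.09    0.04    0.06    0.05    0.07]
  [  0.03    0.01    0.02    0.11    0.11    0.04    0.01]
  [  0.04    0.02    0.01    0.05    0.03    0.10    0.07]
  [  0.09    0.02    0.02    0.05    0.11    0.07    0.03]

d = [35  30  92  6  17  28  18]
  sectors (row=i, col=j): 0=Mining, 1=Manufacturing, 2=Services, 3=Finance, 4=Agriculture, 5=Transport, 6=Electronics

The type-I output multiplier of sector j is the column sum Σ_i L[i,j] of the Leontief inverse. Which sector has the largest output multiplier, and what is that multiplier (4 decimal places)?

Finance (1.8816)

Form M = I − A:
  [  0.99   -0.05   -0.10   -0.11   -0.02   -0.09   -0.06]
  [ -0.06    0.94   -0.06   -0.11   -0.02   -0.02   -0.08]
  [ -0.05   -0.05    0.91   -0.09   -0.01   -0.05   -0.07]
  [ -0.02   -0.05   -0.09    0.96   -0.06   -0.05   -0.07]
  [ -0.03   -0.01   -0.02   -0.11    0.89   -0.04   -0.01]
  [ -0.04   -0.02   -0.01   -0.05   -0.03    0.90   -0.07]
  [ -0.09   -0.02   -0.02   -0.05   -0.11   -0.07    0.97]
Leontief inverse L = M⁻¹:
  [  1.0414    0.0769    0.1402    0.1598    0.0546    0.1329    0.1026]
  [  0.0891    1.0869    0.1017    0.1599    0.0550    0.0593    0.1189]
  [  0.0795    0.0765    1.1308    0.1392    0.0422    0.0906    0.1098]
  [  0.0482    0.0720    0.1229    1.0875    0.0931    0.0858    0.1034]
  [  0.0479    0.0275    0.0486    0.1497    1.1428    0.0700    0.0364]
  [  0.0622    0.0365    0.0336    0.0854    0.0587    1.1350    0.0980]
  [  0.1125    0.0406    0.0527    0.1002    0.1457    0.1097    1.0617]
Total output x = L · d:
  x_0 = 1.0414·35 + 0.0769·30 + 0.1402·92 + 0.1598·6 + 0.0546·17 + 0.1329·28 + 0.1026·18 = 59.1165
  x_1 = 0.0891·35 + 1.0869·30 + 0.1017·92 + 0.1599·6 + 0.0550·17 + 0.0593·28 + 0.1189·18 = 50.7793
  x_2 = 0.0795·35 + 0.0765·30 + 1.1308·92 + 0.1392·6 + 0.0422·17 + 0.0906·28 + 0.1098·18 = 115.1759
  x_3 = 0.0482·35 + 0.0720·30 + 0.1229·92 + 1.0875·6 + 0.0931·17 + 0.0858·28 + 0.1034·18 = 27.5219
  x_4 = 0.0479·35 + 0.0275·30 + 0.0486·92 + 0.1497·6 + 1.1428·17 + 0.0700·28 + 0.0364·18 = 29.9118
  x_5 = 0.0622·35 + 0.0365·30 + 0.0336·92 + 0.0854·6 + 0.0587·17 + 1.1350·28 + 0.0980·18 = 41.4154
  x_6 = 0.1125·35 + 0.0406·30 + 0.0527·92 + 0.1002·6 + 0.1457·17 + 0.1097·28 + 1.0617·18 = 35.2629
Output multipliers (column sums of L):
  Mining: 1.4808
  Manufacturing: 1.4169
  Services: 1.6305
  Finance: 1.8816
  Agriculture: 1.5922
  Transport: 1.6834
  Electronics: 1.6307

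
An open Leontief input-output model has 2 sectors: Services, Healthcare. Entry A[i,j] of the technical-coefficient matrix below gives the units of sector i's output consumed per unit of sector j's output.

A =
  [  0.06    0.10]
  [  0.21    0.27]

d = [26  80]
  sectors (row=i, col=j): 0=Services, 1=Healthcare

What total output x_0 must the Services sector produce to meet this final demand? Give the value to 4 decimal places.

40.5592

Form M = I − A:
  [  0.94   -0.10]
  [ -0.21    0.73]
Leontief inverse L = M⁻¹:
  [  1.0974    0.1503]
  [  0.3157    1.4131]
Total output x = L · d:
  x_0 = 1.0974·26 + 0.1503·80 = 40.5592
  x_1 = 0.3157·26 + 1.4131·80 = 121.2568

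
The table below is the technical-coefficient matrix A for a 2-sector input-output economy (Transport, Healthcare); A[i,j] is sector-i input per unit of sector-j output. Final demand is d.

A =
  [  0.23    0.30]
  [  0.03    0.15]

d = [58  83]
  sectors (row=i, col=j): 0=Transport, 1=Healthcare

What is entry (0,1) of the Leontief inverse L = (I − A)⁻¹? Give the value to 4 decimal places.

Form M = I − A:
  [  0.77   -0.30]
  [ -0.03    0.85]
Leontief inverse L = M⁻¹:
  [  1.3168    0.4648]
  [  0.0465    1.1929]
Total output x = L · d:
  x_0 = 1.3168·58 + 0.4648·83 = 114.9497
  x_1 = 0.0465·58 + 1.1929·83 = 101.7041

L[0,1] = 0.4648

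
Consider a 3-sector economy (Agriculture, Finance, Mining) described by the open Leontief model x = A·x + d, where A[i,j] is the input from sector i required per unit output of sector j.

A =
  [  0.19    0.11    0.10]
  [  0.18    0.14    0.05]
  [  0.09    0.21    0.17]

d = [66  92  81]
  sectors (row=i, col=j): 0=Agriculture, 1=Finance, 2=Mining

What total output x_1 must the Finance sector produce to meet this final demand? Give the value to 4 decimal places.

Form M = I − A:
  [  0.81   -0.11   -0.10]
  [ -0.18    0.86   -0.05]
  [ -0.09   -0.21    0.83]
Leontief inverse L = M⁻¹:
  [  1.2995    0.2075    0.1691]
  [  0.2844    1.2256    0.1081]
  [  0.2129    0.3326    1.2505]
Total output x = L · d:
  x_0 = 1.2995·66 + 0.2075·92 + 0.1691·81 = 118.5478
  x_1 = 0.2844·66 + 1.2256·92 + 0.1081·81 = 140.2737
  x_2 = 0.2129·66 + 0.3326·92 + 1.2505·81 = 145.9359

140.2737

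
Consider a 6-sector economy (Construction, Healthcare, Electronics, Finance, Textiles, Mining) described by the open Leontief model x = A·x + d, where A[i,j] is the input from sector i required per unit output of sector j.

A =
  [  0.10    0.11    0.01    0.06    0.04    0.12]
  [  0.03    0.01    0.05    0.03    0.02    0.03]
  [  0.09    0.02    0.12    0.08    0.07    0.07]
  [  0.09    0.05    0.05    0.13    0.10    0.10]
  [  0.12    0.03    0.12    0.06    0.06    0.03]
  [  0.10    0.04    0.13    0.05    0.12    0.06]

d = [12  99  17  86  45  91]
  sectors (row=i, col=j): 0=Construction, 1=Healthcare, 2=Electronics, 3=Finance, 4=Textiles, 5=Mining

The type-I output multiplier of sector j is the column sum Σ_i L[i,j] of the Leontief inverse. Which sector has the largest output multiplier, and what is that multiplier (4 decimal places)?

Form M = I − A:
  [  0.90   -0.11   -0.01   -0.06   -0.04   -0.12]
  [ -0.03    0.99   -0.05   -0.03   -0.02   -0.03]
  [ -0.09   -0.02    0.88   -0.08   -0.07   -0.07]
  [ -0.09   -0.05   -0.05    0.87   -0.10   -0.10]
  [ -0.12   -0.03   -0.12   -0.06    0.94   -0.03]
  [ -0.10   -0.04   -0.13   -0.05   -0.12    0.94]
Leontief inverse L = M⁻¹:
  [  1.1646    0.1459    0.0655    0.1076    0.0910    0.1726]
  [  0.0584    1.0241    0.0753    0.0522    0.0422    0.0526]
  [  0.1660    0.0586    1.1862    0.1389    0.1280    0.1303]
  [  0.1761    0.0944    0.1229    1.1973    0.1674    0.1674]
  [  0.1888    0.0674    0.1765    0.1131    1.1096    0.0868]
  [  0.1828    0.0808    0.2033    0.1110    0.1797    1.1224]
Total output x = L · d:
  x_0 = 1.1646·12 + 0.1459·99 + 0.0655·17 + 0.1076·86 + 0.0910·45 + 0.1726·91 = 58.5809
  x_1 = 0.0584·12 + 1.0241·99 + 0.0753·17 + 0.0522·86 + 0.0422·45 + 0.0526·91 = 114.5493
  x_2 = 0.1660·12 + 0.0586·99 + 1.1862·17 + 0.1389·86 + 0.1280·45 + 0.1303·91 = 57.5109
  x_3 = 0.1761·12 + 0.0944·99 + 0.1229·17 + 1.1973·86 + 0.1674·45 + 0.1674·91 = 139.2729
  x_4 = 0.1888·12 + 0.0674·99 + 0.1765·17 + 0.1131·86 + 1.1096·45 + 0.0868·91 = 79.4964
  x_5 = 0.1828·12 + 0.0808·99 + 0.2033·17 + 0.1110·86 + 0.1797·45 + 1.1224·91 = 133.4252
Output multipliers (column sums of L):
  Construction: 1.9366
  Healthcare: 1.4712
  Electronics: 1.8298
  Finance: 1.7200
  Textiles: 1.7179
  Mining: 1.7321

Construction (1.9366)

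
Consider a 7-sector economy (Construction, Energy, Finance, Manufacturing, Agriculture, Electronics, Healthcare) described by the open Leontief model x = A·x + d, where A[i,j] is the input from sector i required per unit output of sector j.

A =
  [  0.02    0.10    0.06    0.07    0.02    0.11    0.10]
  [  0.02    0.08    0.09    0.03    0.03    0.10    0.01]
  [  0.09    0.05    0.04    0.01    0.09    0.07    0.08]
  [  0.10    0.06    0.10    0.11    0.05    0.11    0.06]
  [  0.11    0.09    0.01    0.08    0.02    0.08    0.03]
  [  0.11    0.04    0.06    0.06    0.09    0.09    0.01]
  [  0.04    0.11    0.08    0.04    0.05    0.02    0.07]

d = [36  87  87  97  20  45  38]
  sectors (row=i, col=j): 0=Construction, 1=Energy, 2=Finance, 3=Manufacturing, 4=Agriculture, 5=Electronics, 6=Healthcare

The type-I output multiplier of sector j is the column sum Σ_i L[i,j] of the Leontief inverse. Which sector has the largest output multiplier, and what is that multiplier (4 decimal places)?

Electronics (2.0682)

Form M = I − A:
  [  0.98   -0.10   -0.06   -0.07   -0.02   -0.11   -0.10]
  [ -0.02    0.92   -0.09   -0.03   -0.03   -0.10   -0.01]
  [ -0.09   -0.05    0.96   -0.01   -0.09   -0.07   -0.08]
  [ -0.10   -0.06   -0.10    0.89   -0.05   -0.11   -0.06]
  [ -0.11   -0.09   -0.01   -0.08    0.98   -0.08   -0.03]
  [ -0.11   -0.04   -0.06   -0.06   -0.09    0.91   -0.01]
  [ -0.04   -0.11   -0.08   -0.04   -0.05   -0.02    0.93]
Leontief inverse L = M⁻¹:
  [  1.0800    0.1626    0.1185    0.1163    0.0675    0.1806    0.1397]
  [  0.0679    1.1234    0.1298    0.0630    0.0672    0.1560    0.0385]
  [  0.1414    0.1102    1.0858    0.0527    0.1269    0.1329    0.1187]
  [  0.1778    0.1384    0.1698    1.1728    0.1079    0.2036    0.1166]
  [  0.1601    0.1472    0.0631    0.1265    1.0577    0.1502    0.0681]
  [  0.1714    0.1018    0.1105    0.1110    0.1322    1.1655    0.0530]
  [  0.0866    0.1654    0.1269    0.0766    0.0861    0.0795    1.1059]
Total output x = L · d:
  x_0 = 1.0800·36 + 0.1626·87 + 0.1185·87 + 0.1163·97 + 0.0675·20 + 0.1806·45 + 0.1397·38 = 89.3997
  x_1 = 0.0679·36 + 1.1234·87 + 0.1298·87 + 0.0630·97 + 0.0672·20 + 0.1560·45 + 0.0385·38 = 127.4068
  x_2 = 0.1414·36 + 0.1102·87 + 1.0858·87 + 0.0527·97 + 0.1269·20 + 0.1329·45 + 0.1187·38 = 127.2895
  x_3 = 0.1778·36 + 0.1384·87 + 0.1698·87 + 1.1728·97 + 0.1079·20 + 0.2036·45 + 0.1166·38 = 162.7287
  x_4 = 0.1601·36 + 0.1472·87 + 0.0631·87 + 0.1265·97 + 1.0577·20 + 0.1502·45 + 0.0681·38 = 66.8278
  x_5 = 0.1714·36 + 0.1018·87 + 0.1105·87 + 0.1110·97 + 0.1322·20 + 1.1655·45 + 0.0530·38 = 92.5043
  x_6 = 0.0866·36 + 0.1654·87 + 0.1269·87 + 0.0766·97 + 0.0861·20 + 0.0795·45 + 1.1059·38 = 83.3059
Output multipliers (column sums of L):
  Construction: 1.8851
  Energy: 1.9491
  Finance: 1.8044
  Manufacturing: 1.7189
  Agriculture: 1.6456
  Electronics: 2.0682
  Healthcare: 1.6404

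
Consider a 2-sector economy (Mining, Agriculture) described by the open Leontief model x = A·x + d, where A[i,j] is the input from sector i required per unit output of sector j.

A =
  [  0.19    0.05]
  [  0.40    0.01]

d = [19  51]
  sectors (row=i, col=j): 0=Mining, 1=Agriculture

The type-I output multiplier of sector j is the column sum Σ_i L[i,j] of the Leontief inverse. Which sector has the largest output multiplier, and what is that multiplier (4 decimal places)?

Form M = I − A:
  [  0.81   -0.05]
  [ -0.40    0.99]
Leontief inverse L = M⁻¹:
  [  1.2661    0.0639]
  [  0.5116    1.0359]
Total output x = L · d:
  x_0 = 1.2661·19 + 0.0639·51 = 27.3181
  x_1 = 0.5116·19 + 1.0359·51 = 62.5528
Output multipliers (column sums of L):
  Mining: 1.7777
  Agriculture: 1.0999

Mining (1.7777)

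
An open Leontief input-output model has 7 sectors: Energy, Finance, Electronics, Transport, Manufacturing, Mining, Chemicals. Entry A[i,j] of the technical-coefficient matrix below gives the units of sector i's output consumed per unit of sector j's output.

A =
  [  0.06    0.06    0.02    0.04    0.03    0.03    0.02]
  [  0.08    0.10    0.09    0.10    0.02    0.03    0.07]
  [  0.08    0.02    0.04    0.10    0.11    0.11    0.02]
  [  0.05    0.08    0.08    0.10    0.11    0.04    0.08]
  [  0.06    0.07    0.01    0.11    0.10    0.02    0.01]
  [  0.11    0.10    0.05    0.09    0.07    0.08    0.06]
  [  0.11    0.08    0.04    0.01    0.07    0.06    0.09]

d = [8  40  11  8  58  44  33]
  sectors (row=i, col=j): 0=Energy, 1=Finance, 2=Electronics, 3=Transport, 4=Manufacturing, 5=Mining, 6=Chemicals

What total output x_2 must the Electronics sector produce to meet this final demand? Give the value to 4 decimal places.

36.7207

Form M = I − A:
  [  0.94   -0.06   -0.02   -0.04   -0.03   -0.03   -0.02]
  [ -0.08    0.90   -0.09   -0.10   -0.02   -0.03   -0.07]
  [ -0.08   -0.02    0.96   -0.10   -0.11   -0.11   -0.02]
  [ -0.05   -0.08   -0.08    0.90   -0.11   -0.04   -0.08]
  [ -0.06   -0.07   -0.01   -0.11    0.90   -0.02   -0.01]
  [ -0.11   -0.10   -0.05   -0.09   -0.07    0.92   -0.06]
  [ -0.11   -0.08   -0.04   -0.01   -0.07   -0.06    0.91]
Leontief inverse L = M⁻¹:
  [  1.0946    0.0951    0.0432    0.0771    0.0607    0.0514    0.0432]
  [  0.1476    1.1644    0.1361    0.1701    0.0832    0.0759    0.1167]
  [  0.1444    0.0850    1.0793    0.1732    0.1763    0.1518    0.0606]
  [  0.1236    0.1515    0.1270    1.1803    0.1841    0.0879    0.1287]
  [  0.1072    0.1218    0.0440    0.1691    1.1505    0.0479    0.0434]
  [  0.1863    0.1758    0.0994    0.1699    0.1394    1.1283    0.1107]
  [  0.1735    0.1402    0.0760    0.0691    0.1221    0.0986    1.1291]
Total output x = L · d:
  x_0 = 1.0946·8 + 0.0951·40 + 0.0432·11 + 0.0771·8 + 0.0607·58 + 0.0514·44 + 0.0432·33 = 20.8578
  x_1 = 0.1476·8 + 1.1644·40 + 0.1361·11 + 0.1701·8 + 0.0832·58 + 0.0759·44 + 0.1167·33 = 62.6262
  x_2 = 0.1444·8 + 0.0850·40 + 1.0793·11 + 0.1732·8 + 0.1763·58 + 0.1518·44 + 0.0606·33 = 36.7207
  x_3 = 0.1236·8 + 0.1515·40 + 0.1270·11 + 1.1803·8 + 0.1841·58 + 0.0879·44 + 0.1287·33 = 36.6805
  x_4 = 0.1072·8 + 0.1218·40 + 0.0440·11 + 0.1691·8 + 1.1505·58 + 0.0479·44 + 0.0434·33 = 77.8390
  x_5 = 0.1863·8 + 0.1758·40 + 0.0994·11 + 0.1699·8 + 0.1394·58 + 1.1283·44 + 0.1107·33 = 72.3554
  x_6 = 0.1735·8 + 0.1402·40 + 0.0760·11 + 0.0691·8 + 0.1221·58 + 0.0986·44 + 1.1291·33 = 57.0661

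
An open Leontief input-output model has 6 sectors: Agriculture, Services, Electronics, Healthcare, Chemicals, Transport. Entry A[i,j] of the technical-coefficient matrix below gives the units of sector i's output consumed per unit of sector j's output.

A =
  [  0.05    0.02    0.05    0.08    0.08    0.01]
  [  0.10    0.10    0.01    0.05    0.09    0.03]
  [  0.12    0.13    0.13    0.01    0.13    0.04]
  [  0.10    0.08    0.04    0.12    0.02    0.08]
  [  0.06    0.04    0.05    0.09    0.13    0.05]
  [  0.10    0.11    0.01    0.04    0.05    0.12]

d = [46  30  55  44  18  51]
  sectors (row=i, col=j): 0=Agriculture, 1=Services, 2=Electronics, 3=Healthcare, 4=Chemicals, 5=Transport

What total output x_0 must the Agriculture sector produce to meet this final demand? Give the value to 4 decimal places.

65.2543

Form M = I − A:
  [  0.95   -0.02   -0.05   -0.08   -0.08   -0.01]
  [ -0.10    0.90   -0.01   -0.05   -0.09   -0.03]
  [ -0.12   -0.13    0.87   -0.01   -0.13   -0.04]
  [ -0.10   -0.08   -0.04    0.88   -0.02   -0.08]
  [ -0.06   -0.04   -0.05   -0.09    0.87   -0.05]
  [ -0.10   -0.11   -0.01   -0.04   -0.05    0.88]
Leontief inverse L = M⁻¹:
  [  1.0919    0.0555    0.0762    0.1174    0.1223    0.0354]
  [  0.1500    1.1416    0.0350    0.0962    0.1427    0.0591]
  [  0.2001    0.2009    1.1801    0.0694    0.2218    0.0817]
  [  0.1640    0.1361    0.0705    1.1728    0.0736    0.1205]
  [  0.1198    0.0913    0.0840    0.1429    1.1908    0.0889]
  [  0.1594    0.1627    0.0344    0.0876    0.1053    1.1592]
Total output x = L · d:
  x_0 = 1.0919·46 + 0.0555·30 + 0.0762·55 + 0.1174·44 + 0.1223·18 + 0.0354·51 = 65.2543
  x_1 = 0.1500·46 + 1.1416·30 + 0.0350·55 + 0.0962·44 + 0.1427·18 + 0.0591·51 = 52.8872
  x_2 = 0.2001·46 + 0.2009·30 + 1.1801·55 + 0.0694·44 + 0.2218·18 + 0.0817·51 = 91.3528
  x_3 = 0.1640·46 + 0.1361·30 + 0.0705·55 + 1.1728·44 + 0.0736·18 + 0.1205·51 = 74.5805
  x_4 = 0.1198·46 + 0.0913·30 + 0.0840·55 + 0.1429·44 + 1.1908·18 + 0.0889·51 = 45.1256
  x_5 = 0.1594·46 + 0.1627·30 + 0.0344·55 + 0.0876·44 + 0.1053·18 + 1.1592·51 = 78.9728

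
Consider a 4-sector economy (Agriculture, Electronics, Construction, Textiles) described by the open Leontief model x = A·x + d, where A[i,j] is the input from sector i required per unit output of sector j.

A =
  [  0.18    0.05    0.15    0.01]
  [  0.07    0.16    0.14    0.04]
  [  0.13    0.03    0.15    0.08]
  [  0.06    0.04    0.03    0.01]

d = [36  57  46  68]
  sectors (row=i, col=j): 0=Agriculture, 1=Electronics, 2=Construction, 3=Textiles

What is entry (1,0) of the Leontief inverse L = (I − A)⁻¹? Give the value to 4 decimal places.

L[1,0] = 0.1444

Form M = I − A:
  [  0.82   -0.05   -0.15   -0.01]
  [ -0.07    0.84   -0.14   -0.04]
  [ -0.13   -0.03    0.85   -0.08]
  [ -0.06   -0.04   -0.03    0.99]
Leontief inverse L = M⁻¹:
  [  1.2673    0.0857    0.2390    0.0356]
  [  0.1444    1.2105    0.2273    0.0687]
  [  0.2073    0.0611    1.2268    0.1037]
  [  0.0889    0.0560    0.0608    1.0182]
Total output x = L · d:
  x_0 = 1.2673·36 + 0.0857·57 + 0.2390·46 + 0.0356·68 = 63.9201
  x_1 = 0.1444·36 + 1.2105·57 + 0.2273·46 + 0.0687·68 = 89.3229
  x_2 = 0.2073·36 + 0.0611·57 + 1.2268·46 + 0.1037·68 = 74.4274
  x_3 = 0.0889·36 + 0.0560·57 + 0.0608·46 + 1.0182·68 = 78.4252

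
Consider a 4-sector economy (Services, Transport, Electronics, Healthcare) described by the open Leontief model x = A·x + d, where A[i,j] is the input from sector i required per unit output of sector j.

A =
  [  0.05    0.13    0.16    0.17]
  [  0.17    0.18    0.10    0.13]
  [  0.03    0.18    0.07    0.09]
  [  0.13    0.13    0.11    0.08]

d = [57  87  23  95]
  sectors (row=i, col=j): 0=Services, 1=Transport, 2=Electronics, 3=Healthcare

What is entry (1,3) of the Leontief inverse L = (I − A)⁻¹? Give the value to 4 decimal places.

Form M = I − A:
  [  0.95   -0.13   -0.16   -0.17]
  [ -0.17    0.82   -0.10   -0.13]
  [ -0.03   -0.18    0.93   -0.09]
  [ -0.13   -0.13   -0.11    0.92]
Leontief inverse L = M⁻¹:
  [  1.1497    0.2837    0.2612    0.2781]
  [  0.2865    1.3570    0.2268    0.2669]
  [  0.1135    0.2977    1.1475    0.1753]
  [  0.2165    0.2674    0.2062    1.1849]
Total output x = L · d:
  x_0 = 1.1497·57 + 0.2837·87 + 0.2612·23 + 0.2781·95 = 122.6392
  x_1 = 0.2865·57 + 1.3570·87 + 0.2268·23 + 0.2669·95 = 164.9626
  x_2 = 0.1135·57 + 0.2977·87 + 1.1475·23 + 0.1753·95 = 75.4140
  x_3 = 0.2165·57 + 0.2674·87 + 0.2062·23 + 1.1849·95 = 152.9171

L[1,3] = 0.2669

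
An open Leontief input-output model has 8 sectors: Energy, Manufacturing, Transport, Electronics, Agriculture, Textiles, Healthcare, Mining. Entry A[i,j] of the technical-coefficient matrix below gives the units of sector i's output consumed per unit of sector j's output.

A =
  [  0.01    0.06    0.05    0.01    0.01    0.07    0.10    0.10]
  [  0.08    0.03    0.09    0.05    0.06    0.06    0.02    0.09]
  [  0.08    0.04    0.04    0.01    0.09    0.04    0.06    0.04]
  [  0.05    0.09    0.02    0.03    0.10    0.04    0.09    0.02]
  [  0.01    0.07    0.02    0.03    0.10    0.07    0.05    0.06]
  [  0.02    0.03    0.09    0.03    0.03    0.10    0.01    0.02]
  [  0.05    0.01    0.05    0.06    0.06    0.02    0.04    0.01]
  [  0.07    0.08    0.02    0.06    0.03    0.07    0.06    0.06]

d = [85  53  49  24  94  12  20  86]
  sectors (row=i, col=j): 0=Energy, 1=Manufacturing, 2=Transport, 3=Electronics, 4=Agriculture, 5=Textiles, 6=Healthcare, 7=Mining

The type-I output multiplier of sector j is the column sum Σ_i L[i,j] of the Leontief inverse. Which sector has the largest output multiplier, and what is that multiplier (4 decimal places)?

Agriculture (1.7970)

Form M = I − A:
  [  0.99   -0.06   -0.05   -0.01   -0.01   -0.07   -0.10   -0.10]
  [ -0.08    0.97   -0.09   -0.05   -0.06   -0.06   -0.02   -0.09]
  [ -0.08   -0.04    0.96   -0.01   -0.09   -0.04   -0.06   -0.04]
  [ -0.05   -0.09   -0.02    0.97   -0.10   -0.04   -0.09   -0.02]
  [ -0.01   -0.07   -0.02   -0.03    0.90   -0.07   -0.05   -0.06]
  [ -0.02   -0.03   -0.09   -0.03   -0.03    0.90   -0.01   -0.02]
  [ -0.05   -0.01   -0.05   -0.06   -0.06   -0.02    0.96   -0.01]
  [ -0.07   -0.08   -0.02   -0.06   -0.03   -0.07   -0.06    0.94]
Leontief inverse L = M⁻¹:
  [  1.0447    0.0905    0.0845    0.0374    0.0470    0.1095    0.1313    0.1309]
  [  0.1167    1.0731    0.1269    0.0767    0.1064    0.1096    0.0646    0.1320]
  [  0.1072    0.0728    1.0715    0.0329    0.1284    0.0803    0.0950    0.0756]
  [  0.0816    0.1246    0.0565    1.0572    0.1454    0.0828    0.1258    0.0579]
  [  0.0402    0.1044    0.0536    0.0560    1.1424    0.1129    0.0815    0.0939]
  [  0.0450    0.0557    0.1190    0.0466    0.0630    1.1349    0.0355    0.0447]
  [  0.0708    0.0364    0.0715    0.0759    0.0928    0.0481    1.0688    0.0340]
  [  0.1044    0.1174    0.0586    0.0876    0.0716    0.1157    0.0988    1.0986]
Total output x = L · d:
  x_0 = 1.0447·85 + 0.0905·53 + 0.0845·49 + 0.0374·24 + 0.0470·94 + 0.1095·12 + 0.1313·20 + 0.1309·86 = 118.2482
  x_1 = 0.1167·85 + 1.0731·53 + 0.1269·49 + 0.0767·24 + 0.1064·94 + 0.1096·12 + 0.0646·20 + 0.1320·86 = 98.8163
  x_2 = 0.1072·85 + 0.0728·53 + 1.0715·49 + 0.0329·24 + 0.1284·94 + 0.0803·12 + 0.0950·20 + 0.0756·86 = 87.6938
  x_3 = 0.0816·85 + 0.1246·53 + 0.0565·49 + 1.0572·24 + 0.1454·94 + 0.0828·12 + 0.1258·20 + 0.0579·86 = 63.8372
  x_4 = 0.0402·85 + 0.1044·53 + 0.0536·49 + 0.0560·24 + 1.1424·94 + 0.1129·12 + 0.0815·20 + 0.0939·86 = 131.3764
  x_5 = 0.0450·85 + 0.0557·53 + 0.1190·49 + 0.0466·24 + 0.0630·94 + 1.1349·12 + 0.0355·20 + 0.0447·86 = 37.8222
  x_6 = 0.0708·85 + 0.0364·53 + 0.0715·49 + 0.0759·24 + 0.0928·94 + 0.0481·12 + 1.0688·20 + 0.0340·86 = 46.8760
  x_7 = 0.1044·85 + 0.1174·53 + 0.0586·49 + 0.0876·24 + 0.0716·94 + 0.1157·12 + 0.0988·20 + 1.0986·86 = 124.6470
Output multipliers (column sums of L):
  Energy: 1.6106
  Manufacturing: 1.6749
  Transport: 1.6422
  Electronics: 1.4702
  Agriculture: 1.7970
  Textiles: 1.7937
  Healthcare: 1.7013
  Mining: 1.6677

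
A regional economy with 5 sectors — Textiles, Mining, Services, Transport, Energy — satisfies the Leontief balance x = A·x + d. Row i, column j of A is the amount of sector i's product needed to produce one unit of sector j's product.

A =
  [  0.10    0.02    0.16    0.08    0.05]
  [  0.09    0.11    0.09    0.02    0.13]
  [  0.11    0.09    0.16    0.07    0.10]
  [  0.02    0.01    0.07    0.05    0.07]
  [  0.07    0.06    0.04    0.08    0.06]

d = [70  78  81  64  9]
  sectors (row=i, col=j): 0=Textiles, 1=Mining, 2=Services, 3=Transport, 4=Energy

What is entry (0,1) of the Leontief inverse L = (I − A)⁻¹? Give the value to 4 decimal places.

L[0,1] = 0.0590

Form M = I − A:
  [  0.90   -0.02   -0.16   -0.08   -0.05]
  [ -0.09    0.89   -0.09   -0.02   -0.13]
  [ -0.11   -0.09    0.84   -0.07   -0.10]
  [ -0.02   -0.01   -0.07    0.95   -0.07]
  [ -0.07   -0.06   -0.04   -0.08    0.94]
Leontief inverse L = M⁻¹:
  [  1.1576    0.0590    0.2422    0.1254    0.1048]
  [  0.1526    1.1576    0.1676    0.0656    0.1909]
  [  0.1847    0.1447    1.2599    0.1260    0.1732]
  [  0.0475    0.0305    0.1064    1.0734    0.0980]
  [  0.1078    0.0870    0.0914    0.1102    1.0995]
Total output x = L · d:
  x_0 = 1.1576·70 + 0.0590·78 + 0.2422·81 + 0.1254·64 + 0.1048·9 = 114.2214
  x_1 = 0.1526·70 + 1.1576·78 + 0.1676·81 + 0.0656·64 + 0.1909·9 = 120.4702
  x_2 = 0.1847·70 + 0.1447·78 + 1.2599·81 + 0.1260·64 + 0.1732·9 = 135.8921
  x_3 = 0.0475·70 + 0.0305·78 + 0.1064·81 + 1.0734·64 + 0.0980·9 = 83.9054
  x_4 = 0.1078·70 + 0.0870·78 + 0.0914·81 + 0.1102·64 + 1.0995·9 = 38.6934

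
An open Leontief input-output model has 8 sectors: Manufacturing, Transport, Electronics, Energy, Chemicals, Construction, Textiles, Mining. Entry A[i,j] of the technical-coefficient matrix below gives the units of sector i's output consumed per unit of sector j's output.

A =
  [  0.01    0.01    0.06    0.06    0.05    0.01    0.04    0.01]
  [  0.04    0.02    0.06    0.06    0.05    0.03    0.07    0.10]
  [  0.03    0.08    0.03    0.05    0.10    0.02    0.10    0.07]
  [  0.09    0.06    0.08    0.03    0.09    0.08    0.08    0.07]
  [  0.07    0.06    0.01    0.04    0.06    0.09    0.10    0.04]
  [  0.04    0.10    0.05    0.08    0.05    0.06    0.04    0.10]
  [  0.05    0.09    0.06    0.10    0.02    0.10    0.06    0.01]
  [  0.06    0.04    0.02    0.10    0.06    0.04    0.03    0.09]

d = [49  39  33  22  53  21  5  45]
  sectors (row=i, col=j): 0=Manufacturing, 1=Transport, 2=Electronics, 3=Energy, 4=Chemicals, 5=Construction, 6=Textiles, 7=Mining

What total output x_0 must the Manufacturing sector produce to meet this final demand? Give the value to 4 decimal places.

64.1158

Form M = I − A:
  [  0.99   -0.01   -0.06   -0.06   -0.05   -0.01   -0.04   -0.01]
  [ -0.04    0.98   -0.06   -0.06   -0.05   -0.03   -0.07   -0.10]
  [ -0.03   -0.08    0.97   -0.05   -0.10   -0.02   -0.10   -0.07]
  [ -0.09   -0.06   -0.08    0.97   -0.09   -0.08   -0.08   -0.07]
  [ -0.07   -0.06   -0.01   -0.04    0.94   -0.09   -0.10   -0.04]
  [ -0.04   -0.10   -0.05   -0.08   -0.05    0.94   -0.04   -0.10]
  [ -0.05   -0.09   -0.06   -0.10   -0.02   -0.10    0.94   -0.01]
  [ -0.06   -0.04   -0.02   -0.10   -0.06   -0.04   -0.03    0.91]
Leontief inverse L = M⁻¹:
  [  1.0356    0.0400    0.0821    0.0889    0.0805    0.0389    0.0748    0.0376]
  [  0.0815    1.0669    0.0959    0.1140    0.0982    0.0753    0.1212    0.1482]
  [  0.0768    0.1312    1.0705    0.1094    0.1506    0.0737    0.1593    0.1225]
  [  0.1407    0.1216    0.1276    1.1003    0.1518    0.1377    0.1485    0.1328]
  [  0.1123    0.1114    0.0520    0.0990    1.1073    0.1405    0.1537    0.0909]
  [  0.0899    0.1536    0.0950    0.1436    0.1086    1.1121    0.1017    0.1643]
  [  0.0958    0.1452    0.1073    0.1587    0.0757    0.1508    1.1203    0.0697]
  [  0.1035    0.0847    0.0583    0.1523    0.1099    0.0857    0.0816    1.1407]
Total output x = L · d:
  x_0 = 1.0356·49 + 0.0400·39 + 0.0821·33 + 0.0889·22 + 0.0805·53 + 0.0389·21 + 0.0748·5 + 0.0376·45 = 64.1158
  x_1 = 0.0815·49 + 1.0669·39 + 0.0959·33 + 0.1140·22 + 0.0982·53 + 0.0753·21 + 0.1212·5 + 0.1482·45 = 65.3372
  x_2 = 0.0768·49 + 0.1312·39 + 1.0705·33 + 0.1094·22 + 0.1506·53 + 0.0737·21 + 0.1593·5 + 0.1225·45 = 62.4495
  x_3 = 0.1407·49 + 0.1216·39 + 0.1276·33 + 1.1003·22 + 0.1518·53 + 0.1377·21 + 0.1485·5 + 0.1328·45 = 57.7117
  x_4 = 0.1123·49 + 0.1114·39 + 0.0520·33 + 0.0990·22 + 1.1073·53 + 0.1405·21 + 0.1537·5 + 0.0909·45 = 80.2406
  x_5 = 0.0899·49 + 0.1536·39 + 0.0950·33 + 0.1436·22 + 0.1086·53 + 1.1121·21 + 0.1017·5 + 0.1643·45 = 53.7059
  x_6 = 0.0958·49 + 0.1452·39 + 0.1073·33 + 0.1587·22 + 0.0757·53 + 0.1508·21 + 1.1203·5 + 0.0697·45 = 33.3083
  x_7 = 0.1035·49 + 0.0847·39 + 0.0583·33 + 0.1523·22 + 0.1099·53 + 0.0857·21 + 0.0816·5 + 1.1407·45 = 73.0138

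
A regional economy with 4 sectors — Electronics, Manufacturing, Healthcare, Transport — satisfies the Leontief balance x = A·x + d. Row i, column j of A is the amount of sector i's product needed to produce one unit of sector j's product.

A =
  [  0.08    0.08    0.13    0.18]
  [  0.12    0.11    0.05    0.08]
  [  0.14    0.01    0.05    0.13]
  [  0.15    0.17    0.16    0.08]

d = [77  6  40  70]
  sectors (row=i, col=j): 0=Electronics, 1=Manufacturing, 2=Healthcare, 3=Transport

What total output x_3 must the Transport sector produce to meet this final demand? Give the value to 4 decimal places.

115.9153

Form M = I − A:
  [  0.92   -0.08   -0.13   -0.18]
  [ -0.12    0.89   -0.05   -0.08]
  [ -0.14   -0.01    0.95   -0.13]
  [ -0.15   -0.17   -0.16    0.92]
Leontief inverse L = M⁻¹:
  [  1.1863    0.1620    0.2175    0.2769]
  [  0.1959    1.1724    0.1149    0.1565]
  [  0.2134    0.0712    1.1203    0.2062]
  [  0.2667    0.2554    0.2515    1.1969]
Total output x = L · d:
  x_0 = 1.1863·77 + 0.1620·6 + 0.2175·40 + 0.2769·70 = 120.4048
  x_1 = 0.1959·77 + 1.1724·6 + 0.1149·40 + 0.1565·70 = 37.6710
  x_2 = 0.2134·77 + 0.0712·6 + 1.1203·40 + 0.2062·70 = 76.1078
  x_3 = 0.2667·77 + 0.2554·6 + 0.2515·40 + 1.1969·70 = 115.9153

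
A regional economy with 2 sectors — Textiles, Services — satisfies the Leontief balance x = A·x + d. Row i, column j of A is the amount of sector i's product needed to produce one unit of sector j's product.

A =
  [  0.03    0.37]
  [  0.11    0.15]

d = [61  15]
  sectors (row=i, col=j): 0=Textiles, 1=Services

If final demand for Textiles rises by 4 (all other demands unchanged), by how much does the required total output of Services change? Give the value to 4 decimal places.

Form M = I − A:
  [  0.97   -0.37]
  [ -0.11    0.85]
Leontief inverse L = M⁻¹:
  [  1.0845    0.4721]
  [  0.1403    1.2376]
Total output x = L · d:
  x_0 = 1.0845·61 + 0.4721·15 = 73.2330
  x_1 = 0.1403·61 + 1.2376·15 = 27.1243
Δx_1 = L[1,0] · Δd_0 = 0.1403 · 4 = 0.5614

0.5614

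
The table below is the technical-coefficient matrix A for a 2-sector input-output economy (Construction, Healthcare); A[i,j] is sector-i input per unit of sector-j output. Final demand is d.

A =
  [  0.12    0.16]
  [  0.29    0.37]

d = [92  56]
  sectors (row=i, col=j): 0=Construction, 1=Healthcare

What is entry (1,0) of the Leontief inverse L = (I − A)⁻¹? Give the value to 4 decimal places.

Form M = I − A:
  [  0.88   -0.16]
  [ -0.29    0.63]
Leontief inverse L = M⁻¹:
  [  1.2402    0.3150]
  [  0.5709    1.7323]
Total output x = L · d:
  x_0 = 1.2402·92 + 0.3150·56 = 131.7323
  x_1 = 0.5709·92 + 1.7323·56 = 149.5276

L[1,0] = 0.5709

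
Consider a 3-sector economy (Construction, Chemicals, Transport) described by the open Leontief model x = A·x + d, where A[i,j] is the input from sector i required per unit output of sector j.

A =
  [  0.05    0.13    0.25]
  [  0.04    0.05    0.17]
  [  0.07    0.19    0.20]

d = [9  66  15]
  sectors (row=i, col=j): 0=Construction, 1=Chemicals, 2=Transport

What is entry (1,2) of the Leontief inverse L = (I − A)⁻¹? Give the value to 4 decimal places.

L[1,2] = 0.2571

Form M = I − A:
  [  0.95   -0.13   -0.25]
  [ -0.04    0.95   -0.17]
  [ -0.07   -0.19    0.80]
Leontief inverse L = M⁻¹:
  [  1.0909    0.2271    0.3892]
  [  0.0658    1.1131    0.2571]
  [  0.1111    0.2842    1.3451]
Total output x = L · d:
  x_0 = 1.0909·9 + 0.2271·66 + 0.3892·15 = 30.6443
  x_1 = 0.0658·9 + 1.1131·66 + 0.2571·15 = 77.9102
  x_2 = 0.1111·9 + 0.2842·66 + 1.3451·15 = 39.9351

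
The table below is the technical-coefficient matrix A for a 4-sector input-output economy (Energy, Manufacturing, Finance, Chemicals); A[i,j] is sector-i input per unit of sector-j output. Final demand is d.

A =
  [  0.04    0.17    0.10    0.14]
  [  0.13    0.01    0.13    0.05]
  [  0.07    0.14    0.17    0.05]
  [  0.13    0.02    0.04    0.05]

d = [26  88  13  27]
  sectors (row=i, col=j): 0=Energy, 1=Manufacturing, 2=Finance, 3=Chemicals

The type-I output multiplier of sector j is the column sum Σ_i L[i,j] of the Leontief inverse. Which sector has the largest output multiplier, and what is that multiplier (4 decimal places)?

Finance (1.7075)

Form M = I − A:
  [  0.96   -0.17   -0.10   -0.14]
  [ -0.13    0.99   -0.13   -0.05]
  [ -0.07   -0.14    0.83   -0.05]
  [ -0.13   -0.02   -0.04    0.95]
Leontief inverse L = M⁻¹:
  [  1.1092    0.2192    0.1769    0.1843]
  [  0.1711    1.0685    0.1924    0.0916]
  [  0.1321    0.2024    1.2571    0.0963]
  [  0.1610    0.0610    0.0812    1.0838]
Total output x = L · d:
  x_0 = 1.1092·26 + 0.2192·88 + 0.1769·13 + 0.1843·27 = 55.4045
  x_1 = 0.1711·26 + 1.0685·88 + 0.1924·13 + 0.0916·27 = 103.4552
  x_2 = 0.1321·26 + 0.2024·88 + 1.2571·13 + 0.0963·27 = 40.1876
  x_3 = 0.1610·26 + 0.0610·88 + 0.0812·13 + 1.0838·27 = 39.8728
Output multipliers (column sums of L):
  Energy: 1.5734
  Manufacturing: 1.5512
  Finance: 1.7075
  Chemicals: 1.4560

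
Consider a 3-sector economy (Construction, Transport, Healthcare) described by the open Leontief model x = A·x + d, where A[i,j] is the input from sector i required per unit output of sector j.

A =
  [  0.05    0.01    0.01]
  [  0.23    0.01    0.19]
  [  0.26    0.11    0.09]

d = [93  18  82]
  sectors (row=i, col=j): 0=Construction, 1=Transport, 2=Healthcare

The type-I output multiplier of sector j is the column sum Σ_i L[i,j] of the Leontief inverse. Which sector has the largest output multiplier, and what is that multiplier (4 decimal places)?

Form M = I − A:
  [  0.95   -0.01   -0.01]
  [ -0.23    0.99   -0.19]
  [ -0.26   -0.11    0.91]
Leontief inverse L = M⁻¹:
  [  1.0595    0.0123    0.0142]
  [  0.3115    1.0377    0.2201]
  [  0.3404    0.1289    1.1296]
Total output x = L · d:
  x_0 = 1.0595·93 + 0.0123·18 + 0.0142·82 = 99.9189
  x_1 = 0.3115·93 + 1.0377·18 + 0.2201·82 = 65.6921
  x_2 = 0.3404·93 + 0.1289·18 + 1.1296·82 = 126.5989
Output multipliers (column sums of L):
  Construction: 1.7113
  Transport: 1.1789
  Healthcare: 1.3639

Construction (1.7113)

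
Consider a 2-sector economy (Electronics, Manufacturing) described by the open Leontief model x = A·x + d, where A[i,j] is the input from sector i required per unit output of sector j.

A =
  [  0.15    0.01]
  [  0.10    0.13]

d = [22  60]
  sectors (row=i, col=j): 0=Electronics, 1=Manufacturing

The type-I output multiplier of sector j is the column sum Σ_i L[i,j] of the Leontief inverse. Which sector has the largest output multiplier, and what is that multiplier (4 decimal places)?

Electronics (1.3135)

Form M = I − A:
  [  0.85   -0.01]
  [ -0.10    0.87]
Leontief inverse L = M⁻¹:
  [  1.1781    0.0135]
  [  0.1354    1.1510]
Total output x = L · d:
  x_0 = 1.1781·22 + 0.0135·60 = 26.7299
  x_1 = 0.1354·22 + 1.1510·60 = 72.0379
Output multipliers (column sums of L):
  Electronics: 1.3135
  Manufacturing: 1.1645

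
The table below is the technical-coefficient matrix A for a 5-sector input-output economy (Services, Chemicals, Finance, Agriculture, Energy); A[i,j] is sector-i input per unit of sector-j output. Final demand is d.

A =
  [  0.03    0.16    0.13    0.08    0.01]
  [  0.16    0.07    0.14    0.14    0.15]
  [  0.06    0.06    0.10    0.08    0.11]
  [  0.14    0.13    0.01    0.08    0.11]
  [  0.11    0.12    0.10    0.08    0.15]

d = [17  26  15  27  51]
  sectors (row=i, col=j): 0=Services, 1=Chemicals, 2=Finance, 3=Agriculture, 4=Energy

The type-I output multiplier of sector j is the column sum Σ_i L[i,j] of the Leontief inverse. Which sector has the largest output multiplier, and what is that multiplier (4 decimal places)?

Chemicals (2.0867)

Form M = I − A:
  [  0.97   -0.16   -0.13   -0.08   -0.01]
  [ -0.16    0.93   -0.14   -0.14   -0.15]
  [ -0.06   -0.06    0.90   -0.08   -0.11]
  [ -0.14   -0.13   -0.01    0.92   -0.11]
  [ -0.11   -0.12   -0.10   -0.08    0.85]
Leontief inverse L = M⁻¹:
  [  1.1193    0.2424    0.2128    0.1618    0.1044]
  [  0.2862    1.2144    0.2648    0.2575    0.2853]
  [  0.1424    0.1480    1.1787    0.1548    0.2004]
  [  0.2392    0.2391    0.1082    1.1719    0.2107]
  [  0.2245    0.2427    0.2138    0.1858    1.2737]
Total output x = L · d:
  x_0 = 1.1193·17 + 0.2424·26 + 0.2128·15 + 0.1618·27 + 0.1044·51 = 38.2143
  x_1 = 0.2862·17 + 1.2144·26 + 0.2648·15 + 0.2575·27 + 0.2853·51 = 61.9138
  x_2 = 0.1424·17 + 0.1480·26 + 1.1787·15 + 0.1548·27 + 0.2004·51 = 38.3496
  x_3 = 0.2392·17 + 0.2391·26 + 0.1082·15 + 1.1719·27 + 0.2107·51 = 54.2893
  x_4 = 0.2245·17 + 0.2427·26 + 0.2138·15 + 0.1858·27 + 1.2737·51 = 83.3074
Output multipliers (column sums of L):
  Services: 2.0115
  Chemicals: 2.0867
  Finance: 1.9782
  Agriculture: 1.9318
  Energy: 2.0744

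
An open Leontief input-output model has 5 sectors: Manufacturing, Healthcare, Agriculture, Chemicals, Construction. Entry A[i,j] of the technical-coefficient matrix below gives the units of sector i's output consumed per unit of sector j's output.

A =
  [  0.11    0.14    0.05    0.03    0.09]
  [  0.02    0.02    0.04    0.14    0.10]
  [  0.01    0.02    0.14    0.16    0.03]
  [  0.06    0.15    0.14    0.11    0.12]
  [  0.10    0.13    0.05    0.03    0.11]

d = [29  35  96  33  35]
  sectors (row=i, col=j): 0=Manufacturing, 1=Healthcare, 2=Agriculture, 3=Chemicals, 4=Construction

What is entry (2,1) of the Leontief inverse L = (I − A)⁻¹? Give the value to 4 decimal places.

Form M = I − A:
  [  0.89   -0.14   -0.05   -0.03   -0.09]
  [ -0.02    0.98   -0.04   -0.14   -0.10]
  [ -0.01   -0.02    0.86   -0.16   -0.03]
  [ -0.06   -0.15   -0.14    0.89   -0.12]
  [ -0.10   -0.13   -0.05   -0.03    0.89]
Leontief inverse L = M⁻¹:
  [  1.1530    0.2018    0.1007    0.0940    0.1553]
  [  0.0560    1.0808    0.0942    0.1941    0.1565]
  [  0.0407    0.0777    1.2119    0.2343    0.0853]
  [  0.1130    0.2340    0.2269    1.2120    0.2088]
  [  0.1438    0.1928    0.1008    0.0929    1.1757]
Total output x = L · d:
  x_0 = 1.1530·29 + 0.2018·35 + 0.1007·96 + 0.0940·33 + 0.1553·35 = 58.7091
  x_1 = 0.0560·29 + 1.0808·35 + 0.0942·96 + 0.1941·33 + 0.1565·35 = 60.3791
  x_2 = 0.0407·29 + 0.0777·35 + 1.2119·96 + 0.2343·33 + 0.0853·35 = 130.9622
  x_3 = 0.1130·29 + 0.2340·35 + 0.2269·96 + 1.2120·33 + 0.2088·35 = 80.5526
  x_4 = 0.1438·29 + 0.1928·35 + 0.1008·96 + 0.0929·33 + 1.1757·35 = 64.8145

L[2,1] = 0.0777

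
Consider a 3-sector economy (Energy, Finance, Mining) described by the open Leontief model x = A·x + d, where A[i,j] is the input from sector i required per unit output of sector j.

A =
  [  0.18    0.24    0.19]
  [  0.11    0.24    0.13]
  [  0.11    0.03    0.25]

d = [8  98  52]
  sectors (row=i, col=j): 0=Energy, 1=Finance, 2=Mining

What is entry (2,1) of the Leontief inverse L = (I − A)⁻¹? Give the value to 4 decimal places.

Form M = I − A:
  [  0.82   -0.24   -0.19]
  [ -0.11    0.76   -0.13]
  [ -0.11   -0.03    0.75]
Leontief inverse L = M⁻¹:
  [  1.3337    0.4375    0.4137]
  [  0.2281    1.3997    0.3004]
  [  0.2047    0.1202    1.4060]
Total output x = L · d:
  x_0 = 1.3337·8 + 0.4375·98 + 0.4137·52 = 75.0570
  x_1 = 0.2281·8 + 1.3997·98 + 0.3004·52 = 154.6114
  x_2 = 0.2047·8 + 0.1202·98 + 1.4060·52 = 86.5261

L[2,1] = 0.1202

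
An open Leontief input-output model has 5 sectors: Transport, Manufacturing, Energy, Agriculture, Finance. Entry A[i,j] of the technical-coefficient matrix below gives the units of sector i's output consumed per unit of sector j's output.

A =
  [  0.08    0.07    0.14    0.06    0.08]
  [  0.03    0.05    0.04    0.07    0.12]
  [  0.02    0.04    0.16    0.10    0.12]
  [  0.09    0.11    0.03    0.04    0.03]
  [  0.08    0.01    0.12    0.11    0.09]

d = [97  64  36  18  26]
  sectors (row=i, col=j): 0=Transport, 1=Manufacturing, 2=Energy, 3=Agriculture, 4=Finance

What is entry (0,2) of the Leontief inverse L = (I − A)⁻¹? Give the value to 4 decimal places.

L[0,2] = 0.2165

Form M = I − A:
  [  0.92   -0.07   -0.14   -0.06   -0.08]
  [ -0.03    0.95   -0.04   -0.07   -0.12]
  [ -0.02   -0.04    0.84   -0.10   -0.12]
  [ -0.09   -0.11   -0.03    0.96   -0.03]
  [ -0.08   -0.01   -0.12   -0.11    0.91]
Leontief inverse L = M⁻¹:
  [  1.1192    0.1066    0.2165    0.1169    0.1448]
  [  0.0619    1.0754    0.0887    0.1102    0.1626]
  [  0.0609    0.0769    1.2362    0.1592    0.1838]
  [  0.1177    0.1371    0.0751    1.0753    0.0738]
  [  0.1213    0.0479    0.1921    0.1625    1.1466]
Total output x = L · d:
  x_0 = 1.1192·97 + 0.1066·64 + 0.2165·36 + 0.1169·18 + 0.1448·26 = 129.0468
  x_1 = 0.0619·97 + 1.0754·64 + 0.0887·36 + 0.1102·18 + 0.1626·26 = 84.2327
  x_2 = 0.0609·97 + 0.0769·64 + 1.2362·36 + 0.1592·18 + 0.1838·26 = 62.9830
  x_3 = 0.1177·97 + 0.1371·64 + 0.0751·36 + 1.0753·18 + 0.0738·26 = 44.1707
  x_4 = 0.1213·97 + 0.0479·64 + 0.1921·36 + 0.1625·18 + 1.1466·26 = 54.4866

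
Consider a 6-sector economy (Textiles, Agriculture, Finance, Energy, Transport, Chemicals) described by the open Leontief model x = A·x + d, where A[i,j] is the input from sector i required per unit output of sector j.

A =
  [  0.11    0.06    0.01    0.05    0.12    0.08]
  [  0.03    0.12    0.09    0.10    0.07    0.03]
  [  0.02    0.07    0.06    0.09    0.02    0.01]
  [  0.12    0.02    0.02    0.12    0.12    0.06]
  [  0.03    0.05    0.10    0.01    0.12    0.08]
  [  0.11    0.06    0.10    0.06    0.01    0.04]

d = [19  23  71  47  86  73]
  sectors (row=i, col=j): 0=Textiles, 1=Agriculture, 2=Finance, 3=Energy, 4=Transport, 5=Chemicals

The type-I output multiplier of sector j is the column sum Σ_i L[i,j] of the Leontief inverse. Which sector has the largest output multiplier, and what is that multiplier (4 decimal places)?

Transport (1.7827)

Form M = I − A:
  [  0.89   -0.06   -0.01   -0.05   -0.12   -0.08]
  [ -0.03    0.88   -0.09   -0.10   -0.07   -0.03]
  [ -0.02   -0.07    0.94   -0.09   -0.02   -0.01]
  [ -0.12   -0.02   -0.02    0.88   -0.12   -0.06]
  [ -0.03   -0.05   -0.10   -0.01    0.88   -0.08]
  [ -0.11   -0.06   -0.10   -0.06   -0.01    0.96]
Leontief inverse L = M⁻¹:
  [  1.1623    0.1046    0.0567    0.0941    0.1823    0.1218]
  [  0.0759    1.1677    0.1365    0.1568    0.1285    0.0647]
  [  0.0508    0.0981    1.0859    0.1279    0.0572    0.0314]
  [  0.1809    0.0622    0.0645    1.1698    0.1918    0.1068]
  [  0.0659    0.0909    0.1460    0.0497    1.1639    0.1100]
  [  0.1552    0.1000    0.1337    0.1075    0.0590    1.0708]
Total output x = L · d:
  x_0 = 1.1623·19 + 0.1046·23 + 0.0567·71 + 0.0941·47 + 0.1823·86 + 0.1218·73 = 57.5083
  x_1 = 0.0759·19 + 1.1677·23 + 0.1365·71 + 0.1568·47 + 0.1285·86 + 0.0647·73 = 61.1351
  x_2 = 0.0508·19 + 0.0981·23 + 1.0859·71 + 0.1279·47 + 0.0572·86 + 0.0314·73 = 93.5408
  x_3 = 0.1809·19 + 0.0622·23 + 0.0645·71 + 1.1698·47 + 0.1918·86 + 0.1068·73 = 88.7233
  x_4 = 0.0659·19 + 0.0909·23 + 0.1460·71 + 0.0497·47 + 1.1639·86 + 0.1100·73 = 124.1660
  x_5 = 0.1552·19 + 0.1000·23 + 0.1337·71 + 0.1075·47 + 0.0590·86 + 1.0708·73 = 103.0345
Output multipliers (column sums of L):
  Textiles: 1.6910
  Agriculture: 1.6235
  Finance: 1.6234
  Energy: 1.7059
  Transport: 1.7827
  Chemicals: 1.5054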